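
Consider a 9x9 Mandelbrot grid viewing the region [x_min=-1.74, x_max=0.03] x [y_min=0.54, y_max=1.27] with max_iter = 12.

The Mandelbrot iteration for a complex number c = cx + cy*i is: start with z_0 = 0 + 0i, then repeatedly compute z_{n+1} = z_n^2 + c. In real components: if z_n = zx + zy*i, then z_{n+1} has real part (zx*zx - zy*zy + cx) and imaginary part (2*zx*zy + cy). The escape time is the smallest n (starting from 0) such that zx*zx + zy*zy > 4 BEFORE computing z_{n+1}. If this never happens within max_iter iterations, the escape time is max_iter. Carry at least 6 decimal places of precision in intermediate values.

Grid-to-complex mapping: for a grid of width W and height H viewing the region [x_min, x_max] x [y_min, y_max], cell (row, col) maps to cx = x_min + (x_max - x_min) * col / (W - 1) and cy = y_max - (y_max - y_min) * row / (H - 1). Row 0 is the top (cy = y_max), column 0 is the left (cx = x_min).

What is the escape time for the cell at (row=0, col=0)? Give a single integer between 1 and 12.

Answer: 1

Derivation:
z_0 = 0 + 0i, c = -1.7400 + 1.2700i
Iter 1: z = -1.7400 + 1.2700i, |z|^2 = 4.6405
Escaped at iteration 1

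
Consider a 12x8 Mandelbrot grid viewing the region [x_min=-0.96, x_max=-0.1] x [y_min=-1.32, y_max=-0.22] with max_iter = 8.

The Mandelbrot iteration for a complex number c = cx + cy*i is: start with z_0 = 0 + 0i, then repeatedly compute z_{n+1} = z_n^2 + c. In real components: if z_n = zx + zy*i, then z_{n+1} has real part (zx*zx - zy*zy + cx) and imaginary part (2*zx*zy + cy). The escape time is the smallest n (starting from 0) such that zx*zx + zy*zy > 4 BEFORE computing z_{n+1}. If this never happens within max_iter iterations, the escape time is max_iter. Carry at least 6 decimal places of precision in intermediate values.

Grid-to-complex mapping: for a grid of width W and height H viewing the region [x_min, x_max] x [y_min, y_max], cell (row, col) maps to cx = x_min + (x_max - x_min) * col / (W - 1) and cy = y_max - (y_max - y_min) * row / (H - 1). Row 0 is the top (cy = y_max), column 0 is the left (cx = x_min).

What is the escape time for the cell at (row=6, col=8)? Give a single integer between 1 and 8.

Answer: 4

Derivation:
z_0 = 0 + 0i, c = -0.3345 + -1.1629i
Iter 1: z = -0.3345 + -1.1629i, |z|^2 = 1.4642
Iter 2: z = -1.5749 + -0.3848i, |z|^2 = 2.6283
Iter 3: z = 1.9976 + 0.0492i, |z|^2 = 3.9927
Iter 4: z = 3.6533 + -0.9665i, |z|^2 = 14.2809
Escaped at iteration 4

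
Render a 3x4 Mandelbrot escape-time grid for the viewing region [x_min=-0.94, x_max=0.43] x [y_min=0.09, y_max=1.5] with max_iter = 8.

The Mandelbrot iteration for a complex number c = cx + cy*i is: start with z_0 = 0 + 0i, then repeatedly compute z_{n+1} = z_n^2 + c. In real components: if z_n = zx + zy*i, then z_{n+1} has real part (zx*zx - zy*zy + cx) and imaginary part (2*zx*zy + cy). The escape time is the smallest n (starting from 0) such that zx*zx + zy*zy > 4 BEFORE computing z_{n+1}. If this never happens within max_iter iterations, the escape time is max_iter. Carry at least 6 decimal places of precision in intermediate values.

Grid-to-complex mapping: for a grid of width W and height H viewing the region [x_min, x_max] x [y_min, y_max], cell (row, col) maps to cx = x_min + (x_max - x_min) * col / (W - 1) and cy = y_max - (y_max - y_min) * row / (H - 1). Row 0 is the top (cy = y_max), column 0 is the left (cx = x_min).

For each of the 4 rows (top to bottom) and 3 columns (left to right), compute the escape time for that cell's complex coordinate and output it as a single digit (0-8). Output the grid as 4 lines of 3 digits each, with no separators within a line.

Answer: 222
363
586
886

Derivation:
(row=0, col=0): c = -0.9400 + 1.5000i → escape time 2
(row=0, col=1): c = -0.2550 + 1.5000i → escape time 2
(row=0, col=2): c = 0.4300 + 1.5000i → escape time 2
(row=1, col=0): c = -0.9400 + 1.0300i → escape time 3
(row=1, col=1): c = -0.2550 + 1.0300i → escape time 6
(row=1, col=2): c = 0.4300 + 1.0300i → escape time 3
(row=2, col=0): c = -0.9400 + 0.5600i → escape time 5
(row=2, col=1): c = -0.2550 + 0.5600i → escape time 8
(row=2, col=2): c = 0.4300 + 0.5600i → escape time 6
(row=3, col=0): c = -0.9400 + 0.0900i → escape time 8
(row=3, col=1): c = -0.2550 + 0.0900i → escape time 8
(row=3, col=2): c = 0.4300 + 0.0900i → escape time 6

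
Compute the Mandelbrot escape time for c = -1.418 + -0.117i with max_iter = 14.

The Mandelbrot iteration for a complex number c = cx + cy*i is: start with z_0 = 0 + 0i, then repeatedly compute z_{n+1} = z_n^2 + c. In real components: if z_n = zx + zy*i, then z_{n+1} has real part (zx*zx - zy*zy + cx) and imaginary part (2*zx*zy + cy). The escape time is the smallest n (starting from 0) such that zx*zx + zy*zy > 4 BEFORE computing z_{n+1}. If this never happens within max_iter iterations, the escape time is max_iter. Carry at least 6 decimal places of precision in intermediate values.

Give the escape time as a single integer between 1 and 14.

z_0 = 0 + 0i, c = -1.4180 + -0.1170i
Iter 1: z = -1.4180 + -0.1170i, |z|^2 = 2.0244
Iter 2: z = 0.5790 + 0.2148i, |z|^2 = 0.3814
Iter 3: z = -1.1289 + 0.1318i, |z|^2 = 1.2917
Iter 4: z = -0.1610 + -0.4145i, |z|^2 = 0.1977
Iter 5: z = -1.5639 + 0.0165i, |z|^2 = 2.4460
Iter 6: z = 1.0274 + -0.1686i, |z|^2 = 1.0840
Iter 7: z = -0.3908 + -0.4634i, |z|^2 = 0.3675
Iter 8: z = -1.4800 + 0.2452i, |z|^2 = 2.2506
Iter 9: z = 0.7124 + -0.8429i, |z|^2 = 1.2179
Iter 10: z = -1.6210 + -1.3178i, |z|^2 = 4.3642
Escaped at iteration 10

Answer: 10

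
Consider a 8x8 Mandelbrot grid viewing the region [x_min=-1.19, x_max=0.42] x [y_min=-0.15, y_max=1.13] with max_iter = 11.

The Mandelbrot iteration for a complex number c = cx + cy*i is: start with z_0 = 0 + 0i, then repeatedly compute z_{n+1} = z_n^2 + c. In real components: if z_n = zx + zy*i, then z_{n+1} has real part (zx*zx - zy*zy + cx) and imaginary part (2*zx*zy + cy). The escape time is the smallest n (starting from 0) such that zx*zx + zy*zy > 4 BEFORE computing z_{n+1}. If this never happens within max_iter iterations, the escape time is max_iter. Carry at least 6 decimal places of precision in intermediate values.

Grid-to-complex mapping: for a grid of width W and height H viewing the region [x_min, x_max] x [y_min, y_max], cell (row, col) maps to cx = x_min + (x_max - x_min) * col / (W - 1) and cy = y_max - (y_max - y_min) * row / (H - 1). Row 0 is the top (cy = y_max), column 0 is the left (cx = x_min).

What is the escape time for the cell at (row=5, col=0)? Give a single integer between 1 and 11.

Answer: 11

Derivation:
z_0 = 0 + 0i, c = -1.1900 + 0.2157i
Iter 1: z = -1.1900 + 0.2157i, |z|^2 = 1.4626
Iter 2: z = 0.1796 + -0.2977i, |z|^2 = 0.1209
Iter 3: z = -1.2464 + 0.1088i, |z|^2 = 1.5653
Iter 4: z = 0.3516 + -0.0555i, |z|^2 = 0.1267
Iter 5: z = -1.0695 + 0.1767i, |z|^2 = 1.1749
Iter 6: z = -0.0775 + -0.1622i, |z|^2 = 0.0323
Iter 7: z = -1.2103 + 0.2408i, |z|^2 = 1.5228
Iter 8: z = 0.2168 + -0.3673i, |z|^2 = 0.1819
Iter 9: z = -1.2779 + 0.0564i, |z|^2 = 1.6362
Iter 10: z = 0.4398 + 0.0715i, |z|^2 = 0.1985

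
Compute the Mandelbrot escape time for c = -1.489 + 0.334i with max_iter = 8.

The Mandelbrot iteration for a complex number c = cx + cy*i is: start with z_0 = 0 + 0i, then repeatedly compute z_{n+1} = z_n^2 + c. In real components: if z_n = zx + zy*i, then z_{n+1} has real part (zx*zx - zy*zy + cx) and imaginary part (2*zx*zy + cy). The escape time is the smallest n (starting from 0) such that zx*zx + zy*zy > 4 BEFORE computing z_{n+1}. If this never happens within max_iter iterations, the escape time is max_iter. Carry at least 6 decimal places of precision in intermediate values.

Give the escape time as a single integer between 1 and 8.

z_0 = 0 + 0i, c = -1.4890 + 0.3340i
Iter 1: z = -1.4890 + 0.3340i, |z|^2 = 2.3287
Iter 2: z = 0.6166 + -0.6607i, |z|^2 = 0.8166
Iter 3: z = -1.5453 + -0.4807i, |z|^2 = 2.6190
Iter 4: z = 0.6679 + 1.8196i, |z|^2 = 3.7570
Iter 5: z = -4.3537 + 2.7647i, |z|^2 = 26.5982
Escaped at iteration 5

Answer: 5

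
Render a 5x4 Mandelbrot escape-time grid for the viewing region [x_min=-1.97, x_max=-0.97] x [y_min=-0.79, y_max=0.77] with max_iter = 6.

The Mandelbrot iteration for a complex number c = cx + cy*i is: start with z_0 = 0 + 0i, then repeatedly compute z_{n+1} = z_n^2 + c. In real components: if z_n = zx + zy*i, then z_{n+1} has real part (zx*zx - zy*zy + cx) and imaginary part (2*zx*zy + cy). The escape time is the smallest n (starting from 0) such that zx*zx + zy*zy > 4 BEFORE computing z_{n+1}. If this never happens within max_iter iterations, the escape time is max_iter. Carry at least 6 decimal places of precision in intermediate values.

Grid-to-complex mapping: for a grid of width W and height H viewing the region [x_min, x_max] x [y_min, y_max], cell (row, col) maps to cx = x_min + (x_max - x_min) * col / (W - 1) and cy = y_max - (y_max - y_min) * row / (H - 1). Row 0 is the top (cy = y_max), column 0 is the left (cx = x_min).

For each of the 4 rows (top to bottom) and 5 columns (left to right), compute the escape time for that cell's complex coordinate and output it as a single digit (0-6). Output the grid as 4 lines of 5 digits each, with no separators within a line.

Answer: 13333
34566
24566
12333

Derivation:
(row=0, col=0): c = -1.9700 + 0.7700i → escape time 1
(row=0, col=1): c = -1.7200 + 0.7700i → escape time 3
(row=0, col=2): c = -1.4700 + 0.7700i → escape time 3
(row=0, col=3): c = -1.2200 + 0.7700i → escape time 3
(row=0, col=4): c = -0.9700 + 0.7700i → escape time 3
(row=1, col=0): c = -1.9700 + 0.2500i → escape time 3
(row=1, col=1): c = -1.7200 + 0.2500i → escape time 4
(row=1, col=2): c = -1.4700 + 0.2500i → escape time 5
(row=1, col=3): c = -1.2200 + 0.2500i → escape time 6
(row=1, col=4): c = -0.9700 + 0.2500i → escape time 6
(row=2, col=0): c = -1.9700 + -0.2700i → escape time 2
(row=2, col=1): c = -1.7200 + -0.2700i → escape time 4
(row=2, col=2): c = -1.4700 + -0.2700i → escape time 5
(row=2, col=3): c = -1.2200 + -0.2700i → escape time 6
(row=2, col=4): c = -0.9700 + -0.2700i → escape time 6
(row=3, col=0): c = -1.9700 + -0.7900i → escape time 1
(row=3, col=1): c = -1.7200 + -0.7900i → escape time 2
(row=3, col=2): c = -1.4700 + -0.7900i → escape time 3
(row=3, col=3): c = -1.2200 + -0.7900i → escape time 3
(row=3, col=4): c = -0.9700 + -0.7900i → escape time 3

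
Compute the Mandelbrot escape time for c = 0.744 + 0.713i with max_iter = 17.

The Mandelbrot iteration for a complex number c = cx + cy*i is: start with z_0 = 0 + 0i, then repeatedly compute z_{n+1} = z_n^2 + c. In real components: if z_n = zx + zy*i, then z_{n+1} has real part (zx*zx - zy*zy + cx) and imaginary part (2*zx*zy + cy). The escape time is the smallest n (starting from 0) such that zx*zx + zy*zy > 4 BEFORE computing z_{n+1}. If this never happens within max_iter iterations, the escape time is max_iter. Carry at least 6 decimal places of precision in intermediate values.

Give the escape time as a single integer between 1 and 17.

z_0 = 0 + 0i, c = 0.7440 + 0.7130i
Iter 1: z = 0.7440 + 0.7130i, |z|^2 = 1.0619
Iter 2: z = 0.7892 + 1.7739i, |z|^2 = 3.7697
Iter 3: z = -1.7801 + 3.5129i, |z|^2 = 15.5090
Escaped at iteration 3

Answer: 3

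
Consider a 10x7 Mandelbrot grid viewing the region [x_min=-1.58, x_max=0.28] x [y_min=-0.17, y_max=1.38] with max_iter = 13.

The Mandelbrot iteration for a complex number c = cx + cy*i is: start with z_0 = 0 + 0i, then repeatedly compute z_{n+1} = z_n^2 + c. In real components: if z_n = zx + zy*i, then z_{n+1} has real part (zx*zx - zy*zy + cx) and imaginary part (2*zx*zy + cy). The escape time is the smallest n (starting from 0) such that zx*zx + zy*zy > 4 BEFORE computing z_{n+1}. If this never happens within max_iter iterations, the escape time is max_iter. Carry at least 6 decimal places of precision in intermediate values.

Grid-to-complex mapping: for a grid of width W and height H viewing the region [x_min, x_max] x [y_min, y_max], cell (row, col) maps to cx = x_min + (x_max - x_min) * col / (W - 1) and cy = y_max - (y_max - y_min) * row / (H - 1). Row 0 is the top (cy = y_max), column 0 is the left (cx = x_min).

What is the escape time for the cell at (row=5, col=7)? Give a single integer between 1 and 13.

Answer: 13

Derivation:
z_0 = 0 + 0i, c = -0.1333 + 0.0883i
Iter 1: z = -0.1333 + 0.0883i, |z|^2 = 0.0256
Iter 2: z = -0.1234 + 0.0648i, |z|^2 = 0.0194
Iter 3: z = -0.1223 + 0.0724i, |z|^2 = 0.0202
Iter 4: z = -0.1236 + 0.0706i, |z|^2 = 0.0203
Iter 5: z = -0.1230 + 0.0709i, |z|^2 = 0.0202
Iter 6: z = -0.1232 + 0.0709i, |z|^2 = 0.0202
Iter 7: z = -0.1232 + 0.0709i, |z|^2 = 0.0202
Iter 8: z = -0.1232 + 0.0709i, |z|^2 = 0.0202
Iter 9: z = -0.1232 + 0.0709i, |z|^2 = 0.0202
Iter 10: z = -0.1232 + 0.0709i, |z|^2 = 0.0202
Iter 11: z = -0.1232 + 0.0709i, |z|^2 = 0.0202
Iter 12: z = -0.1232 + 0.0709i, |z|^2 = 0.0202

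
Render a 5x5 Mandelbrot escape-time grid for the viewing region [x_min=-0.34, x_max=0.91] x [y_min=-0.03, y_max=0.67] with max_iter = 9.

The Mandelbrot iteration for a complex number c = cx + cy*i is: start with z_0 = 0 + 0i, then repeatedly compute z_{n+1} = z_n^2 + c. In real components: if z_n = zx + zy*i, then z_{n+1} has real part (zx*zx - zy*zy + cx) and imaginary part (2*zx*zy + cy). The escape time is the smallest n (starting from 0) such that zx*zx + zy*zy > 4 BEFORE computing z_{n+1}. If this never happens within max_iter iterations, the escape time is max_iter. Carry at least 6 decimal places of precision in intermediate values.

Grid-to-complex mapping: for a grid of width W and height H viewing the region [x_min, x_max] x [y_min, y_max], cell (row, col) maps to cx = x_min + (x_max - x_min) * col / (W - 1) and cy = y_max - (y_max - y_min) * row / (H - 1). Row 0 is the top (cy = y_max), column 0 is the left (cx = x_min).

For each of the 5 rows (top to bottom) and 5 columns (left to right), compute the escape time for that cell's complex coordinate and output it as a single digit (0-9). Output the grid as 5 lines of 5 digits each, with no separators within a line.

(row=0, col=0): c = -0.3400 + 0.6700i → escape time 9
(row=0, col=1): c = -0.0275 + 0.6700i → escape time 9
(row=0, col=2): c = 0.2850 + 0.6700i → escape time 7
(row=0, col=3): c = 0.5975 + 0.6700i → escape time 3
(row=0, col=4): c = 0.9100 + 0.6700i → escape time 2
(row=1, col=0): c = -0.3400 + 0.4950i → escape time 9
(row=1, col=1): c = -0.0275 + 0.4950i → escape time 9
(row=1, col=2): c = 0.2850 + 0.4950i → escape time 9
(row=1, col=3): c = 0.5975 + 0.4950i → escape time 3
(row=1, col=4): c = 0.9100 + 0.4950i → escape time 2
(row=2, col=0): c = -0.3400 + 0.3200i → escape time 9
(row=2, col=1): c = -0.0275 + 0.3200i → escape time 9
(row=2, col=2): c = 0.2850 + 0.3200i → escape time 9
(row=2, col=3): c = 0.5975 + 0.3200i → escape time 4
(row=2, col=4): c = 0.9100 + 0.3200i → escape time 3
(row=3, col=0): c = -0.3400 + 0.1450i → escape time 9
(row=3, col=1): c = -0.0275 + 0.1450i → escape time 9
(row=3, col=2): c = 0.2850 + 0.1450i → escape time 9
(row=3, col=3): c = 0.5975 + 0.1450i → escape time 4
(row=3, col=4): c = 0.9100 + 0.1450i → escape time 3
(row=4, col=0): c = -0.3400 + -0.0300i → escape time 9
(row=4, col=1): c = -0.0275 + -0.0300i → escape time 9
(row=4, col=2): c = 0.2850 + -0.0300i → escape time 9
(row=4, col=3): c = 0.5975 + -0.0300i → escape time 4
(row=4, col=4): c = 0.9100 + -0.0300i → escape time 3

Answer: 99732
99932
99943
99943
99943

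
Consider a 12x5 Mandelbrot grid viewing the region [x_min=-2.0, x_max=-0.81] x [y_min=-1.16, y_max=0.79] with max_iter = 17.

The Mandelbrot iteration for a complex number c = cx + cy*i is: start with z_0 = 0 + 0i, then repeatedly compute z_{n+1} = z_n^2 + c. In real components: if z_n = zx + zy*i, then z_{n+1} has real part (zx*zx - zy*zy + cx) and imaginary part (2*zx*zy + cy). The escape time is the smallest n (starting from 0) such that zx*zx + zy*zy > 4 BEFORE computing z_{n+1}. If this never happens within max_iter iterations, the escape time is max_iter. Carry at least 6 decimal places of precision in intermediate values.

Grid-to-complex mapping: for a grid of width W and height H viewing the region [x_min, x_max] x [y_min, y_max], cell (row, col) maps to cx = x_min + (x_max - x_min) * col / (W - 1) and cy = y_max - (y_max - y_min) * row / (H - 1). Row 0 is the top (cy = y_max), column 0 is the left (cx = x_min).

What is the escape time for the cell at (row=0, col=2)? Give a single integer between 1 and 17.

z_0 = 0 + 0i, c = -1.7836 + 0.7900i
Iter 1: z = -1.7836 + 0.7900i, |z|^2 = 3.8055
Iter 2: z = 0.7736 + -2.0281i, |z|^2 = 4.7119
Escaped at iteration 2

Answer: 2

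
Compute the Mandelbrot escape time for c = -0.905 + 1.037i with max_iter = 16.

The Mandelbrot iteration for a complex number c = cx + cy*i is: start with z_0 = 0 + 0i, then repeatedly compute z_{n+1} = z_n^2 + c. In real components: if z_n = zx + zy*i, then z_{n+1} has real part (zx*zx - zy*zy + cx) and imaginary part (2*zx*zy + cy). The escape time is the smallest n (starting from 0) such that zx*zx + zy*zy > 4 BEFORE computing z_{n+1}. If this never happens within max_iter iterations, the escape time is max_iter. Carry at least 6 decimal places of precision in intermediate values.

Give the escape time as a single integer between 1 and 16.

z_0 = 0 + 0i, c = -0.9050 + 1.0370i
Iter 1: z = -0.9050 + 1.0370i, |z|^2 = 1.8944
Iter 2: z = -1.1613 + -0.8400i, |z|^2 = 2.0543
Iter 3: z = -0.2618 + 2.9880i, |z|^2 = 8.9966
Escaped at iteration 3

Answer: 3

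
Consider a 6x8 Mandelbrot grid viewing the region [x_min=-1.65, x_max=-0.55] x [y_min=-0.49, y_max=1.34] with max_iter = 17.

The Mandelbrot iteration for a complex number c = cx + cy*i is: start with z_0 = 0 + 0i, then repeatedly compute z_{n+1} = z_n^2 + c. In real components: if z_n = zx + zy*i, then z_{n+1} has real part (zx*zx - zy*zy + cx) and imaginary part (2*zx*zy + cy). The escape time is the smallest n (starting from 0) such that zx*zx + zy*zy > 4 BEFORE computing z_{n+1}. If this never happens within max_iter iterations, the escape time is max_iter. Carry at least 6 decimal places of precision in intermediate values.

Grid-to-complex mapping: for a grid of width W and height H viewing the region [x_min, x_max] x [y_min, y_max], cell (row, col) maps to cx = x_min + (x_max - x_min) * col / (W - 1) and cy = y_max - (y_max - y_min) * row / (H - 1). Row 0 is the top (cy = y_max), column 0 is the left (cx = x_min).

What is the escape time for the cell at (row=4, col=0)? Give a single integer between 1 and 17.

z_0 = 0 + 0i, c = -1.6500 + 0.2943i
Iter 1: z = -1.6500 + 0.2943i, |z|^2 = 2.8091
Iter 2: z = 0.9859 + -0.6769i, |z|^2 = 1.4301
Iter 3: z = -1.1361 + -1.0403i, |z|^2 = 2.3731
Iter 4: z = -1.4415 + 2.6582i, |z|^2 = 9.1440
Escaped at iteration 4

Answer: 4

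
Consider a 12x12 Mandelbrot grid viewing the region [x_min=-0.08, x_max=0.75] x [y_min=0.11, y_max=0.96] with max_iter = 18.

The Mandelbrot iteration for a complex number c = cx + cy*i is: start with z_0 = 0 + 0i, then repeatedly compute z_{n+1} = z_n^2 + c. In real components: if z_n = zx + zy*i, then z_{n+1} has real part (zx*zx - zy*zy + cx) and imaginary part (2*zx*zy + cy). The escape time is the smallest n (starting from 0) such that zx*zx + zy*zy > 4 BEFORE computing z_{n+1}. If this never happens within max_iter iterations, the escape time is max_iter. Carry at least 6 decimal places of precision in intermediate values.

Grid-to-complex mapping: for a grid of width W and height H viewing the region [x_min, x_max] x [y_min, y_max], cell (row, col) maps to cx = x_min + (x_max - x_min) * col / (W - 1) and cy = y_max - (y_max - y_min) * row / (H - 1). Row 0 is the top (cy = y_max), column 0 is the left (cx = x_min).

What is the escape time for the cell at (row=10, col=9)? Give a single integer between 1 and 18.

z_0 = 0 + 0i, c = 0.5991 + 0.1873i
Iter 1: z = 0.5991 + 0.1873i, |z|^2 = 0.3940
Iter 2: z = 0.9229 + 0.4117i, |z|^2 = 1.0213
Iter 3: z = 1.2814 + 0.9471i, |z|^2 = 2.5391
Iter 4: z = 1.3441 + 2.6146i, |z|^2 = 8.6429
Escaped at iteration 4

Answer: 4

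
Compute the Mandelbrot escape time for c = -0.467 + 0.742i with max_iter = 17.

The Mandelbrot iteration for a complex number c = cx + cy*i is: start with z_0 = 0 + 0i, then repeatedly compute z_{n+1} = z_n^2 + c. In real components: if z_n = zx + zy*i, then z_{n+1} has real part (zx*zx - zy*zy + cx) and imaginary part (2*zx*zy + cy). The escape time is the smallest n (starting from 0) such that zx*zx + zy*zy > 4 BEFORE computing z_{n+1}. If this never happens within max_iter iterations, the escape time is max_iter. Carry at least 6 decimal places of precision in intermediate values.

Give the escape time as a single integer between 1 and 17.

Answer: 6

Derivation:
z_0 = 0 + 0i, c = -0.4670 + 0.7420i
Iter 1: z = -0.4670 + 0.7420i, |z|^2 = 0.7687
Iter 2: z = -0.7995 + 0.0490i, |z|^2 = 0.6416
Iter 3: z = 0.1698 + 0.6637i, |z|^2 = 0.4693
Iter 4: z = -0.8787 + 0.9673i, |z|^2 = 1.7078
Iter 5: z = -0.6307 + -0.9580i, |z|^2 = 1.3154
Iter 6: z = -0.9869 + 1.9503i, |z|^2 = 4.7778
Escaped at iteration 6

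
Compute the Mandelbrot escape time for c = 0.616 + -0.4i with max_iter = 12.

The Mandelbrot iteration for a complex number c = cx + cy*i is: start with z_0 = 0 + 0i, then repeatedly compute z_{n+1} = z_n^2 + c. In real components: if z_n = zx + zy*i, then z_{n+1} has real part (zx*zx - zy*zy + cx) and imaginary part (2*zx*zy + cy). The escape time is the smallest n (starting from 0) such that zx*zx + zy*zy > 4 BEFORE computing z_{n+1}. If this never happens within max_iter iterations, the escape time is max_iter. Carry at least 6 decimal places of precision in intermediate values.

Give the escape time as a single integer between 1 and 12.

Answer: 4

Derivation:
z_0 = 0 + 0i, c = 0.6160 + -0.4000i
Iter 1: z = 0.6160 + -0.4000i, |z|^2 = 0.5395
Iter 2: z = 0.8355 + -0.8928i, |z|^2 = 1.4951
Iter 3: z = 0.5169 + -1.8918i, |z|^2 = 3.8461
Iter 4: z = -2.6957 + -2.3557i, |z|^2 = 12.8161
Escaped at iteration 4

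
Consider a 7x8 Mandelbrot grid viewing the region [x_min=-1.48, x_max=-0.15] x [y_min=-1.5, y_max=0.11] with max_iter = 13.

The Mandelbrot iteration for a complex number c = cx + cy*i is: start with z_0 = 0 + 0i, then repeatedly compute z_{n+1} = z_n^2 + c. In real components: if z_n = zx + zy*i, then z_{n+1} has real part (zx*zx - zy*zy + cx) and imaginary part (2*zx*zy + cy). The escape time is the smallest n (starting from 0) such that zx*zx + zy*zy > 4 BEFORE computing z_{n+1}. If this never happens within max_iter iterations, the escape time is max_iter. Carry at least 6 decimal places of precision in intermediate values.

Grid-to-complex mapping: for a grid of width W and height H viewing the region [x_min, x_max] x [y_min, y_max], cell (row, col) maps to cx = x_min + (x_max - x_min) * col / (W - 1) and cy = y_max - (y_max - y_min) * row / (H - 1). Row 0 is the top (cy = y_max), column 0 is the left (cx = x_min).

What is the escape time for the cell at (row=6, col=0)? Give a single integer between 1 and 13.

Answer: 2

Derivation:
z_0 = 0 + 0i, c = -1.4800 + -1.2700i
Iter 1: z = -1.4800 + -1.2700i, |z|^2 = 3.8033
Iter 2: z = -0.9025 + 2.4892i, |z|^2 = 7.0106
Escaped at iteration 2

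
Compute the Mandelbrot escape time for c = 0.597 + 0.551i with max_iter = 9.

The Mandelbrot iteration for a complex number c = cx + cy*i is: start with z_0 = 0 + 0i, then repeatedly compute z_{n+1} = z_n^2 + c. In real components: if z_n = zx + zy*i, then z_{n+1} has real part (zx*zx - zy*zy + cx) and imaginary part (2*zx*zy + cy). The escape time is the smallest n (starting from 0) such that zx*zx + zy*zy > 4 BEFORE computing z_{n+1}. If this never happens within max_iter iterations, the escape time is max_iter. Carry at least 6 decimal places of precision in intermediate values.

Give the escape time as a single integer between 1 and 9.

z_0 = 0 + 0i, c = 0.5970 + 0.5510i
Iter 1: z = 0.5970 + 0.5510i, |z|^2 = 0.6600
Iter 2: z = 0.6498 + 1.2089i, |z|^2 = 1.8837
Iter 3: z = -0.4422 + 2.1221i, |z|^2 = 4.6988
Escaped at iteration 3

Answer: 3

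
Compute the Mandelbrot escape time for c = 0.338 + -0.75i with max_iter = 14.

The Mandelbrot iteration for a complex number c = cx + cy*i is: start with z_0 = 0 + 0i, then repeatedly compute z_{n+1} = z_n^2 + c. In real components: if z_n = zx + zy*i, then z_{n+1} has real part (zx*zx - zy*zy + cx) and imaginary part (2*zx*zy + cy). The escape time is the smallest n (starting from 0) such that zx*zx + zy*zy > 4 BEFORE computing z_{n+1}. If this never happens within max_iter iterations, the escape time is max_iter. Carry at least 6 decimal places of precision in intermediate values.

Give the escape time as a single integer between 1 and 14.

Answer: 5

Derivation:
z_0 = 0 + 0i, c = 0.3380 + -0.7500i
Iter 1: z = 0.3380 + -0.7500i, |z|^2 = 0.6767
Iter 2: z = -0.1103 + -1.2570i, |z|^2 = 1.5922
Iter 3: z = -1.2299 + -0.4728i, |z|^2 = 1.7362
Iter 4: z = 1.6271 + 0.4130i, |z|^2 = 2.8180
Iter 5: z = 2.8148 + 0.5941i, |z|^2 = 8.2760
Escaped at iteration 5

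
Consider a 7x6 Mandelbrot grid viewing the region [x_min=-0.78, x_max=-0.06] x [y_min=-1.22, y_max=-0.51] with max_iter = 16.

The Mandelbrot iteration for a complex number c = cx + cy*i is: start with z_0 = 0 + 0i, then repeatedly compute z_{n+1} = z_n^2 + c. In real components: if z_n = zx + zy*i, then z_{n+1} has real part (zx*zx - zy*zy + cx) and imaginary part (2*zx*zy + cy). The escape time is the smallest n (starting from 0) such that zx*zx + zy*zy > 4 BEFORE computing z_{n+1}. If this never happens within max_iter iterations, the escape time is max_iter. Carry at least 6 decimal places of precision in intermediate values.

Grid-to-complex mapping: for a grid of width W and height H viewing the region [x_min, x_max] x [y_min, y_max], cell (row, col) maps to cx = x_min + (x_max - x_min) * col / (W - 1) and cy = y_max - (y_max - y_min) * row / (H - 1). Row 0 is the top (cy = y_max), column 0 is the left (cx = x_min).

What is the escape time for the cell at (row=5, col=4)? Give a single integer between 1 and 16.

z_0 = 0 + 0i, c = -0.3000 + -1.2200i
Iter 1: z = -0.3000 + -1.2200i, |z|^2 = 1.5784
Iter 2: z = -1.6984 + -0.4880i, |z|^2 = 3.1227
Iter 3: z = 2.3464 + 0.4376i, |z|^2 = 5.6972
Escaped at iteration 3

Answer: 3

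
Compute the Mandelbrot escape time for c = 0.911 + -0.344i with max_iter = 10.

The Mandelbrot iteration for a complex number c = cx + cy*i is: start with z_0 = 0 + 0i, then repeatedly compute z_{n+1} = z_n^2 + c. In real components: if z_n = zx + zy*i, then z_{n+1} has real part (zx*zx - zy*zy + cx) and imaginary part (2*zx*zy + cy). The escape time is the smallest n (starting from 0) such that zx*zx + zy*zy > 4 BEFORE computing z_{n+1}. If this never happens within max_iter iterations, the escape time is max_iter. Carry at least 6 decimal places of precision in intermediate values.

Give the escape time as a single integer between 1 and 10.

z_0 = 0 + 0i, c = 0.9110 + -0.3440i
Iter 1: z = 0.9110 + -0.3440i, |z|^2 = 0.9483
Iter 2: z = 1.6226 + -0.9708i, |z|^2 = 3.5752
Iter 3: z = 2.6014 + -3.4943i, |z|^2 = 18.9774
Escaped at iteration 3

Answer: 3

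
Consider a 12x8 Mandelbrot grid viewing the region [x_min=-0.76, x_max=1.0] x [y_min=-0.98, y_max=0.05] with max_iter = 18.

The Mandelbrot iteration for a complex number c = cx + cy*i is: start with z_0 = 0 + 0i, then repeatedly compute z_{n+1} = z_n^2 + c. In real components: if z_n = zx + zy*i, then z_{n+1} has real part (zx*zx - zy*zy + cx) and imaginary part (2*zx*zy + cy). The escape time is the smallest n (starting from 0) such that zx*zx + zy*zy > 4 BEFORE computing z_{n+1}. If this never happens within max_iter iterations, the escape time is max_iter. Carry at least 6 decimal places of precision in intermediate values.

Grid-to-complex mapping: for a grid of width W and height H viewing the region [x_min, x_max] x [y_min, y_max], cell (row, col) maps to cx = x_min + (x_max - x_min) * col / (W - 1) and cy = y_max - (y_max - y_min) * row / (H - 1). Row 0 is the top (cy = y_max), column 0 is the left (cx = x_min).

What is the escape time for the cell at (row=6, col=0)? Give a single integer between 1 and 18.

z_0 = 0 + 0i, c = -0.7600 + -0.8329i
Iter 1: z = -0.7600 + -0.8329i, |z|^2 = 1.2713
Iter 2: z = -0.8761 + 0.4331i, |z|^2 = 0.9550
Iter 3: z = -0.1801 + -1.5917i, |z|^2 = 2.5658
Iter 4: z = -3.2610 + -0.2595i, |z|^2 = 10.7013
Escaped at iteration 4

Answer: 4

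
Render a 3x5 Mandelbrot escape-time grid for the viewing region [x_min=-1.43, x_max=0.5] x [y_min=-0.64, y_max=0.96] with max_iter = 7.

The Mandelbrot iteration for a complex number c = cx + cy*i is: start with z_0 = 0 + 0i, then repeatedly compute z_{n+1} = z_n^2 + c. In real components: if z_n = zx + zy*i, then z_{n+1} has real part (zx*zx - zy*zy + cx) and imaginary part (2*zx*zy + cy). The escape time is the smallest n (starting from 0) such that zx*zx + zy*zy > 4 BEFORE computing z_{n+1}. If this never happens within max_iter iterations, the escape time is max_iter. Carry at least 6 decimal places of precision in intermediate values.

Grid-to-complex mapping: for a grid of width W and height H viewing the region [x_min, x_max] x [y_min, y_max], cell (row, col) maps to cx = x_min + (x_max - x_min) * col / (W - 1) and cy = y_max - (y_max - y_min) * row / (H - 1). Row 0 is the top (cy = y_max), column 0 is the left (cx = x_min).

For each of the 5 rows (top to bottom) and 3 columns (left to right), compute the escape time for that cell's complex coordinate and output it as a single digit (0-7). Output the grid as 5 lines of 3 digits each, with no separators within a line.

(row=0, col=0): c = -1.4300 + 0.9600i → escape time 3
(row=0, col=1): c = -0.4650 + 0.9600i → escape time 4
(row=0, col=2): c = 0.5000 + 0.9600i → escape time 3
(row=1, col=0): c = -1.4300 + 0.5600i → escape time 3
(row=1, col=1): c = -0.4650 + 0.5600i → escape time 7
(row=1, col=2): c = 0.5000 + 0.5600i → escape time 5
(row=2, col=0): c = -1.4300 + 0.1600i → escape time 7
(row=2, col=1): c = -0.4650 + 0.1600i → escape time 7
(row=2, col=2): c = 0.5000 + 0.1600i → escape time 5
(row=3, col=0): c = -1.4300 + -0.2400i → escape time 5
(row=3, col=1): c = -0.4650 + -0.2400i → escape time 7
(row=3, col=2): c = 0.5000 + -0.2400i → escape time 5
(row=4, col=0): c = -1.4300 + -0.6400i → escape time 3
(row=4, col=1): c = -0.4650 + -0.6400i → escape time 7
(row=4, col=2): c = 0.5000 + -0.6400i → escape time 4

Answer: 343
375
775
575
374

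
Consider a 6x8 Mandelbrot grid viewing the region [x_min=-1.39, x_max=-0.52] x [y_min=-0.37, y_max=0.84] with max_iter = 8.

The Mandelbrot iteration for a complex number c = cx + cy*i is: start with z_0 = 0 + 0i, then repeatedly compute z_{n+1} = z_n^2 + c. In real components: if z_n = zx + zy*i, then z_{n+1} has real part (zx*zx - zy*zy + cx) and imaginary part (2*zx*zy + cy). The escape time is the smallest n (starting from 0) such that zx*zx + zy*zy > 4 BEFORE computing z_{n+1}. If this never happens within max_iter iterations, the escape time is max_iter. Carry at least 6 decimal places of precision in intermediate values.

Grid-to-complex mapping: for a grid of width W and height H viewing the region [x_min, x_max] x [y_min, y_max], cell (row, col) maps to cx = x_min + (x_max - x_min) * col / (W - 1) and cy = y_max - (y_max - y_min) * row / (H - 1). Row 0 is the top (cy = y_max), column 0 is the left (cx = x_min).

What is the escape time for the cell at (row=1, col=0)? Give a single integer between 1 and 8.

Answer: 3

Derivation:
z_0 = 0 + 0i, c = -1.3900 + 0.6671i
Iter 1: z = -1.3900 + 0.6671i, |z|^2 = 2.3772
Iter 2: z = 0.0970 + -1.1875i, |z|^2 = 1.4196
Iter 3: z = -2.7908 + 0.4367i, |z|^2 = 7.9792
Escaped at iteration 3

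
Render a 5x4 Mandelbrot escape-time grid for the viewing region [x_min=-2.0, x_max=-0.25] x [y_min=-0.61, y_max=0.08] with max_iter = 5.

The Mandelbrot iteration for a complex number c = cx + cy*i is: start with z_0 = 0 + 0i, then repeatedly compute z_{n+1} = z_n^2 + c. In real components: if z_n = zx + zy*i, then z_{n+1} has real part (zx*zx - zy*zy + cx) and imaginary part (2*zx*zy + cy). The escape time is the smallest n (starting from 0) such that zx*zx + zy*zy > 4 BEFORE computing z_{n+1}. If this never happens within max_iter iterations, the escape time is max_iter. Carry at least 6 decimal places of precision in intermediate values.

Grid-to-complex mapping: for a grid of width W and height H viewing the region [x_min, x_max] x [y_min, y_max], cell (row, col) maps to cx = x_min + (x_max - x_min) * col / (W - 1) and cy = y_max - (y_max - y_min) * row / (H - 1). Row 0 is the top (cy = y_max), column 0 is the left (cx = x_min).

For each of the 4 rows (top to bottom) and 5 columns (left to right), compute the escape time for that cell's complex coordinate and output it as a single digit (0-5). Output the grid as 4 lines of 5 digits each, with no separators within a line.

Answer: 15555
15555
14555
13455

Derivation:
(row=0, col=0): c = -2.0000 + 0.0800i → escape time 1
(row=0, col=1): c = -1.5625 + 0.0800i → escape time 5
(row=0, col=2): c = -1.1250 + 0.0800i → escape time 5
(row=0, col=3): c = -0.6875 + 0.0800i → escape time 5
(row=0, col=4): c = -0.2500 + 0.0800i → escape time 5
(row=1, col=0): c = -2.0000 + -0.1500i → escape time 1
(row=1, col=1): c = -1.5625 + -0.1500i → escape time 5
(row=1, col=2): c = -1.1250 + -0.1500i → escape time 5
(row=1, col=3): c = -0.6875 + -0.1500i → escape time 5
(row=1, col=4): c = -0.2500 + -0.1500i → escape time 5
(row=2, col=0): c = -2.0000 + -0.3800i → escape time 1
(row=2, col=1): c = -1.5625 + -0.3800i → escape time 4
(row=2, col=2): c = -1.1250 + -0.3800i → escape time 5
(row=2, col=3): c = -0.6875 + -0.3800i → escape time 5
(row=2, col=4): c = -0.2500 + -0.3800i → escape time 5
(row=3, col=0): c = -2.0000 + -0.6100i → escape time 1
(row=3, col=1): c = -1.5625 + -0.6100i → escape time 3
(row=3, col=2): c = -1.1250 + -0.6100i → escape time 4
(row=3, col=3): c = -0.6875 + -0.6100i → escape time 5
(row=3, col=4): c = -0.2500 + -0.6100i → escape time 5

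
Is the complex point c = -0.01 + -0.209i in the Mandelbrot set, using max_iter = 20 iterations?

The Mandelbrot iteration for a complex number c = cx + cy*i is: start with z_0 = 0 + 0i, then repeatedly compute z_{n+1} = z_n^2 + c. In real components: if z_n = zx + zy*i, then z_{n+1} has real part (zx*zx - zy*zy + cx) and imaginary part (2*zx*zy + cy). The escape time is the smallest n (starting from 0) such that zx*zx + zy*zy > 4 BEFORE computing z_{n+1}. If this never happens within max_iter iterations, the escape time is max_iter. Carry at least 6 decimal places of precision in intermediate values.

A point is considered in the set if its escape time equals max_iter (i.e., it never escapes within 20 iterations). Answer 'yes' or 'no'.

Answer: yes

Derivation:
z_0 = 0 + 0i, c = -0.0100 + -0.2090i
Iter 1: z = -0.0100 + -0.2090i, |z|^2 = 0.0438
Iter 2: z = -0.0536 + -0.2048i, |z|^2 = 0.0448
Iter 3: z = -0.0491 + -0.1871i, |z|^2 = 0.0374
Iter 4: z = -0.0426 + -0.1906i, |z|^2 = 0.0382
Iter 5: z = -0.0445 + -0.1928i, |z|^2 = 0.0391
Iter 6: z = -0.0452 + -0.1918i, |z|^2 = 0.0388
Iter 7: z = -0.0448 + -0.1917i, |z|^2 = 0.0387
Iter 8: z = -0.0447 + -0.1918i, |z|^2 = 0.0388
Iter 9: z = -0.0448 + -0.1918i, |z|^2 = 0.0388
Iter 10: z = -0.0448 + -0.1918i, |z|^2 = 0.0388
Iter 11: z = -0.0448 + -0.1918i, |z|^2 = 0.0388
Iter 12: z = -0.0448 + -0.1918i, |z|^2 = 0.0388
Iter 13: z = -0.0448 + -0.1918i, |z|^2 = 0.0388
Iter 14: z = -0.0448 + -0.1918i, |z|^2 = 0.0388
Iter 15: z = -0.0448 + -0.1918i, |z|^2 = 0.0388
Iter 16: z = -0.0448 + -0.1918i, |z|^2 = 0.0388
Iter 17: z = -0.0448 + -0.1918i, |z|^2 = 0.0388
Iter 18: z = -0.0448 + -0.1918i, |z|^2 = 0.0388
Iter 19: z = -0.0448 + -0.1918i, |z|^2 = 0.0388
Did not escape in 20 iterations → in set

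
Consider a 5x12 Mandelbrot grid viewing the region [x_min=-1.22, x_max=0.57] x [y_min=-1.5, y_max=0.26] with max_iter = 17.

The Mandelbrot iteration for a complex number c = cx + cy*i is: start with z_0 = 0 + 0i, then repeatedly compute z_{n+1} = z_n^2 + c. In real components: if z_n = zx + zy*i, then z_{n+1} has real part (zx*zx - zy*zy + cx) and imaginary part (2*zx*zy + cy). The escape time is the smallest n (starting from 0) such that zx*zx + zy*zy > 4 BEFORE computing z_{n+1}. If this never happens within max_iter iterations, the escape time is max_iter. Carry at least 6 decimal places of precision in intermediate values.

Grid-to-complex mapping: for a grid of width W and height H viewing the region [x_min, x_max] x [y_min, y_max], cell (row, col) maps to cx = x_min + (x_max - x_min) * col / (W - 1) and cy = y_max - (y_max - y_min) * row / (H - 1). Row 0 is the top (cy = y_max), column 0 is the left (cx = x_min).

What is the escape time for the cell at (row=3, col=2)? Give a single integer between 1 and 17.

Answer: 17

Derivation:
z_0 = 0 + 0i, c = -0.3250 + -0.2200i
Iter 1: z = -0.3250 + -0.2200i, |z|^2 = 0.1540
Iter 2: z = -0.2678 + -0.0770i, |z|^2 = 0.0776
Iter 3: z = -0.2592 + -0.1788i, |z|^2 = 0.0992
Iter 4: z = -0.2898 + -0.1273i, |z|^2 = 0.1002
Iter 5: z = -0.2573 + -0.1462i, |z|^2 = 0.0876
Iter 6: z = -0.2802 + -0.1448i, |z|^2 = 0.0995
Iter 7: z = -0.2674 + -0.1389i, |z|^2 = 0.0908
Iter 8: z = -0.2728 + -0.1457i, |z|^2 = 0.0956
Iter 9: z = -0.2718 + -0.1405i, |z|^2 = 0.0936
Iter 10: z = -0.2708 + -0.1436i, |z|^2 = 0.0940
Iter 11: z = -0.2723 + -0.1422i, |z|^2 = 0.0944
Iter 12: z = -0.2711 + -0.1426i, |z|^2 = 0.0938
Iter 13: z = -0.2718 + -0.1427i, |z|^2 = 0.0943
Iter 14: z = -0.2715 + -0.1424i, |z|^2 = 0.0940
Iter 15: z = -0.2716 + -0.1427i, |z|^2 = 0.0941
Iter 16: z = -0.2716 + -0.1425i, |z|^2 = 0.0941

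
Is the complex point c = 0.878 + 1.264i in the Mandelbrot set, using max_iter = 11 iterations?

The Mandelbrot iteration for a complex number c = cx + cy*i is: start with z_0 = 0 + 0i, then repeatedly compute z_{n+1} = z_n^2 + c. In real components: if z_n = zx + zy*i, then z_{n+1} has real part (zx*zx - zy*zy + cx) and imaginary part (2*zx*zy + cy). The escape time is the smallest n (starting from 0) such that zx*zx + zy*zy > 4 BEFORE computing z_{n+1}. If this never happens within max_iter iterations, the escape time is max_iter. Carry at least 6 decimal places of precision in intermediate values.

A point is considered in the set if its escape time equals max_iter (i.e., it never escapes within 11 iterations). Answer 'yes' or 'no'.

z_0 = 0 + 0i, c = 0.8780 + 1.2640i
Iter 1: z = 0.8780 + 1.2640i, |z|^2 = 2.3686
Iter 2: z = 0.0512 + 3.4836i, |z|^2 = 12.1380
Escaped at iteration 2

Answer: no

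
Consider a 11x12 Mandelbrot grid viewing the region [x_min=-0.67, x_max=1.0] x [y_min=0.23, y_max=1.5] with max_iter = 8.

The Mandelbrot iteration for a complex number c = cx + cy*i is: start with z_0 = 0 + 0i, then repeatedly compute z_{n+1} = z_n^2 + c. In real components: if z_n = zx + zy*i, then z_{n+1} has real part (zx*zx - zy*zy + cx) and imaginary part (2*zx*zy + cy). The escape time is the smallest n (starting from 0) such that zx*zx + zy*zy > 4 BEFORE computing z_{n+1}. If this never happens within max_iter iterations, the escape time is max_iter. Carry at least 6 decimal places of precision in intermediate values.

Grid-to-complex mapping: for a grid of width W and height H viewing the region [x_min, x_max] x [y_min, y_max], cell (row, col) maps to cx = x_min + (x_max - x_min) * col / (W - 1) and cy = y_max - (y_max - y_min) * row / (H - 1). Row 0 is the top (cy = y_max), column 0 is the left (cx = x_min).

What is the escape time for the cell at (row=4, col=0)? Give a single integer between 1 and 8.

Answer: 3

Derivation:
z_0 = 0 + 0i, c = -0.6700 + 1.0382i
Iter 1: z = -0.6700 + 1.0382i, |z|^2 = 1.5267
Iter 2: z = -1.2989 + -0.3530i, |z|^2 = 1.8118
Iter 3: z = 0.8926 + 1.9552i, |z|^2 = 4.6194
Escaped at iteration 3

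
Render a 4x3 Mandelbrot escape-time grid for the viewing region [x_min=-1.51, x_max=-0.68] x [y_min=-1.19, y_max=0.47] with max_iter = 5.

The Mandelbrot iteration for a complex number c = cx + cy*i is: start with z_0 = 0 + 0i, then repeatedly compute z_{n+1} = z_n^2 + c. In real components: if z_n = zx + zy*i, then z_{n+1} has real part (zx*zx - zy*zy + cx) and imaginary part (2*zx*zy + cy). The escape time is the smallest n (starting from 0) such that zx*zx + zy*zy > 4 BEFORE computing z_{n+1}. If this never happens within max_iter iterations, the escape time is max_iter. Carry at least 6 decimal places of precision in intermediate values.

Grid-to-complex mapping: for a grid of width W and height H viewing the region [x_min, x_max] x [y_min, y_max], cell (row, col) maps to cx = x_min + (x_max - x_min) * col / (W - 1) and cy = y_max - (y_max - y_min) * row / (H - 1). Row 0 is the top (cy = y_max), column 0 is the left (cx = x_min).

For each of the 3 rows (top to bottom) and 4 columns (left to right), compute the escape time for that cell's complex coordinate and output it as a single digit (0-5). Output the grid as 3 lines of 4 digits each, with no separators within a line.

(row=0, col=0): c = -1.5100 + 0.4700i → escape time 3
(row=0, col=1): c = -1.2333 + 0.4700i → escape time 5
(row=0, col=2): c = -0.9567 + 0.4700i → escape time 5
(row=0, col=3): c = -0.6800 + 0.4700i → escape time 5
(row=1, col=0): c = -1.5100 + -0.3600i → escape time 4
(row=1, col=1): c = -1.2333 + -0.3600i → escape time 5
(row=1, col=2): c = -0.9567 + -0.3600i → escape time 5
(row=1, col=3): c = -0.6800 + -0.3600i → escape time 5
(row=2, col=0): c = -1.5100 + -1.1900i → escape time 2
(row=2, col=1): c = -1.2333 + -1.1900i → escape time 2
(row=2, col=2): c = -0.9567 + -1.1900i → escape time 3
(row=2, col=3): c = -0.6800 + -1.1900i → escape time 3

Answer: 3555
4555
2233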